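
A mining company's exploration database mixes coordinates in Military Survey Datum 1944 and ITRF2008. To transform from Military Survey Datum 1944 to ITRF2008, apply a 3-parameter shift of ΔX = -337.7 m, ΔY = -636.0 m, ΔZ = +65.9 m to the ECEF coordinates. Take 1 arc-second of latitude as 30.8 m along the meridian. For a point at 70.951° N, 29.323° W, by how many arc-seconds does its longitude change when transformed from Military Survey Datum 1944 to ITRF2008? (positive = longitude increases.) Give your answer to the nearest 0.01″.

sin φ = 0.945240, cos φ = 0.326377, sin λ = -0.489732, cos λ = 0.871873.
East component: ΔE = −sin λ·ΔX + cos λ·ΔY = −(-0.489732)(-337.7) + (0.871873)(-636.0) = -719.89 m.
1° of latitude spans 3600 × 30.80 = 110880 m; at latitude φ, 1° of longitude spans that × cos φ = 36188.6 m, so Δλ = -719.89 / 36188.6 × 3600 = -71.614″.

Δλ = -71.61″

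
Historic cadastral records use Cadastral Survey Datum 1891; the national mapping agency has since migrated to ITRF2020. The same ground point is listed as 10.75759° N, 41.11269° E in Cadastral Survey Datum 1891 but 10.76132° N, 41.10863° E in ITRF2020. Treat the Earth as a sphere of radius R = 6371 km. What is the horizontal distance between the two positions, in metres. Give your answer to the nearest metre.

607 m

Δφ = 10.76132° − 10.75759° = +0.00373°; Δλ = 41.10863° − 41.11269° = -0.00406°.
1° along a meridian = πR/180 = 111195 m.
ΔN = Δφ × 111195 = 414.8 m; ΔE = Δλ × 111195 × cos(10.75759°) = -0.00406 × 111195 × 0.982426 = -443.5 m.
Distance = √(ΔE² + ΔN²) = √((-443.5)² + 414.8²) = 607.2 m.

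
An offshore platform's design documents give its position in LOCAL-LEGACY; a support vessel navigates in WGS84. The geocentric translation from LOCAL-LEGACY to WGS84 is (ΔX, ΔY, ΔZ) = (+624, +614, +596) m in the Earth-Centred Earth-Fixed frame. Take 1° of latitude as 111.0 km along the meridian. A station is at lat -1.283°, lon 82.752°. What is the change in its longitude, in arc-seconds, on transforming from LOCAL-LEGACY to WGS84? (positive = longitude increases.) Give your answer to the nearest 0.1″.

sin φ = -0.022391, cos φ = 0.999749, sin λ = 0.992009, cos λ = 0.126164.
East component: ΔE = −sin λ·ΔX + cos λ·ΔY = −(0.992009)(624) + (0.126164)(614) = -541.55 m.
1° of latitude spans 111000 m; at latitude φ, 1° of longitude spans that × cos φ = 110972.2 m, so Δλ = -541.55 / 110972.2 × 3600 = -17.568″.

Δλ = -17.6″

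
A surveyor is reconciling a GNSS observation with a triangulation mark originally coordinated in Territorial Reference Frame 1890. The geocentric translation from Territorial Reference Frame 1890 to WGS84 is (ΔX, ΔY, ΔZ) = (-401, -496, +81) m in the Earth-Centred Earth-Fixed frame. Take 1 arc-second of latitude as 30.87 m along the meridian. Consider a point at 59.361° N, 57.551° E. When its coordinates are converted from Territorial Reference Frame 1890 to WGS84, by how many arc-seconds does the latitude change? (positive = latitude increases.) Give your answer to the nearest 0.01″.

Δφ = 19.00″

sin φ = 0.860395, cos φ = 0.509627, sin λ = 0.843869, cos λ = 0.536549.
North component: ΔN = −sin φ cos λ·ΔX − sin φ sin λ·ΔY + cos φ·ΔZ = −(0.860395)(0.536549)(-401) − (0.860395)(0.843869)(-496) + (0.509627)(81) = 586.53 m.
1° of latitude spans 3600 × 30.87 = 111132 m, so Δφ = 586.53 / 111132 × 3600 = 19.000″.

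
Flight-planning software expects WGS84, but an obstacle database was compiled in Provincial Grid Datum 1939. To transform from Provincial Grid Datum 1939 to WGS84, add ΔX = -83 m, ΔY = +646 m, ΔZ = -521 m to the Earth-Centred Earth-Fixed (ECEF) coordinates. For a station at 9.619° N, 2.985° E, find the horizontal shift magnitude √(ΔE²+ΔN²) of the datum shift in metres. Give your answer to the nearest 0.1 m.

The local east axis at (φ, λ) is (−sin λ, cos λ, 0), so ΔE = −sin(2.985°)·(-83) + cos(2.985°)·646 = 649.45 m.
The local north axis is (−sin φ cos λ, −sin φ sin λ, cos φ), giving ΔN = 13.850 − 5.621 − 513.675 = -505.45 m.
Horizontal magnitude = √(ΔE² + ΔN²) = √(649.45² + (-505.45)²) = 822.96 m.

823.0 m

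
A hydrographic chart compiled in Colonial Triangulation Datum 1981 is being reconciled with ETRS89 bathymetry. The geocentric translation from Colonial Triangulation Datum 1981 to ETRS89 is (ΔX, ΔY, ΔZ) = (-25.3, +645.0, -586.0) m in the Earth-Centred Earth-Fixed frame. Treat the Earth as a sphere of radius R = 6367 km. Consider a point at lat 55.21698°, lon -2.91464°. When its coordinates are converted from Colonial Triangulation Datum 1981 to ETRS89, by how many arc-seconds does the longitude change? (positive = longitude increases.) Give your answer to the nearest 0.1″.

sin φ = 0.821318, cos φ = 0.570470, sin λ = -0.050848, cos λ = 0.998706.
East component: ΔE = −sin λ·ΔX + cos λ·ΔY = −(-0.050848)(-25.3) + (0.998706)(645.0) = 642.88 m.
1° of latitude spans πR/180 = 111125 m; at latitude φ, 1° of longitude spans that × cos φ = 63393.6 m, so Δλ = 642.88 / 63393.6 × 3600 = 36.508″.

Δλ = 36.5″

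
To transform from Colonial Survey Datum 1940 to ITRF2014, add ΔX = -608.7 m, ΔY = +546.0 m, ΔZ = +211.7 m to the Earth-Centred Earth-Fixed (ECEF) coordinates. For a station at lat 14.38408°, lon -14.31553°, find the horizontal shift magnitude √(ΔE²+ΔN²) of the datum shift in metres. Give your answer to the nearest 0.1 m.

The local east axis at (φ, λ) is (−sin λ, cos λ, 0), so ΔE = −sin(-14.31553°)·(-608.7) + cos(-14.31553°)·546.0 = 378.54 m.
The local north axis is (−sin φ cos λ, −sin φ sin λ, cos φ), giving ΔN = 146.518 + 33.538 + 205.064 = 385.12 m.
Horizontal magnitude = √(ΔE² + ΔN²) = √(378.54² + 385.12²) = 540.01 m.

540.0 m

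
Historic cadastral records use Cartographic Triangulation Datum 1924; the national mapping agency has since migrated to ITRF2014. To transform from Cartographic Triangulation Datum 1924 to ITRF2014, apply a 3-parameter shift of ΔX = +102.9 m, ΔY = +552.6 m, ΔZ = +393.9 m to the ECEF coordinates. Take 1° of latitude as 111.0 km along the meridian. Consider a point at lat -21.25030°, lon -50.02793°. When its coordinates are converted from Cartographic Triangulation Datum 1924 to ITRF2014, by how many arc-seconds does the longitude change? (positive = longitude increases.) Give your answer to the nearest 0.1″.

Δλ = 15.1″

sin φ = -0.362443, cos φ = 0.932006, sin λ = -0.766358, cos λ = 0.642414.
East component: ΔE = −sin λ·ΔX + cos λ·ΔY = −(-0.766358)(102.9) + (0.642414)(552.6) = 433.86 m.
1° of latitude spans 111000 m; at latitude φ, 1° of longitude spans that × cos φ = 103452.7 m, so Δλ = 433.86 / 103452.7 × 3600 = 15.098″.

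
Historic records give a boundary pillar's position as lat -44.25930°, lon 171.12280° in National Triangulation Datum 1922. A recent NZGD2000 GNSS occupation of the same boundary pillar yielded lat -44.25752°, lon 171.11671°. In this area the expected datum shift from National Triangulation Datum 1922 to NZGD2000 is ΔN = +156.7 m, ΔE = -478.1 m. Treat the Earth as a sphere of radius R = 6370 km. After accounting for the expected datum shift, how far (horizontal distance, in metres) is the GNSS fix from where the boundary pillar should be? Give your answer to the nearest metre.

42 m

Observed coordinate differences: Δφ = +0.00178°, Δλ = -0.00609°.
Converting to metres (1° lat = 111177 m, cos φ = 0.716189): observed ΔN = 197.9 m, observed ΔE = -484.9 m.
Subtracting the expected shift leaves a residual of 197.9 − (156.7) = 41.2 m north and -484.9 − (-478.1) = -6.8 m east.
Residual distance = √(41.2² + (-6.8)²) = 41.8 m.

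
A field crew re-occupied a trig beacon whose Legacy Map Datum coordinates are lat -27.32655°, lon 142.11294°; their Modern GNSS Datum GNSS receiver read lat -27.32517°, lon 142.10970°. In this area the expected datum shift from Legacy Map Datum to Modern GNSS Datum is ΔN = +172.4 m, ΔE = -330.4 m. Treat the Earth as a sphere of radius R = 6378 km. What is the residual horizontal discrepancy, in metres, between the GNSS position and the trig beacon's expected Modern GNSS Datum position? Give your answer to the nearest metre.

Observed coordinate differences: Δφ = +0.00138°, Δλ = -0.00324°.
Converting to metres (1° lat = 111317 m, cos φ = 0.888405): observed ΔN = 153.6 m, observed ΔE = -320.4 m.
Subtracting the expected shift leaves a residual of 153.6 − (172.4) = -18.8 m north and -320.4 − (-330.4) = 10.0 m east.
Residual distance = √((-18.8)² + 10.0²) = 21.3 m.

21 m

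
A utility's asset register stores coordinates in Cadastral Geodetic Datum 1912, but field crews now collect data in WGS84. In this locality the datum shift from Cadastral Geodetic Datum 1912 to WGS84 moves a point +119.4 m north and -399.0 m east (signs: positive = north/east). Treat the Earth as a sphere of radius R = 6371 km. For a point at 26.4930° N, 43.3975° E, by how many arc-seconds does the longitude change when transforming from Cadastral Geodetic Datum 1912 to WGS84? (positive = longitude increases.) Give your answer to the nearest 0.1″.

Δλ = -14.4″

At latitude 26.4930°, cos φ = 0.894989.
One radian of longitude at latitude φ spans R cos φ, so Δλ = ΔE / (R cos φ) = -399.0 / (6371000 × 0.894989) = -6.9976e-05 rad = -14.434″.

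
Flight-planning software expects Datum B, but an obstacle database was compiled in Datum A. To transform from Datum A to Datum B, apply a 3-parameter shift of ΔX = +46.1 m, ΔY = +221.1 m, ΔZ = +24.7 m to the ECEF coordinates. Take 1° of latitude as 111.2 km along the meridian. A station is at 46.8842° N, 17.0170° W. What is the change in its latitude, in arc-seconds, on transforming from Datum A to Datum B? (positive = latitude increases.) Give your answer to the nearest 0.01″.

Δφ = 1.03″

sin φ = 0.729974, cos φ = 0.683475, sin λ = -0.292655, cos λ = 0.956218.
North component: ΔN = −sin φ cos λ·ΔX − sin φ sin λ·ΔY + cos φ·ΔZ = −(0.729974)(0.956218)(46.1) − (0.729974)(-0.292655)(221.1) + (0.683475)(24.7) = 31.94 m.
1° of latitude spans 111200 m, so Δφ = 31.94 / 111200 × 3600 = 1.034″.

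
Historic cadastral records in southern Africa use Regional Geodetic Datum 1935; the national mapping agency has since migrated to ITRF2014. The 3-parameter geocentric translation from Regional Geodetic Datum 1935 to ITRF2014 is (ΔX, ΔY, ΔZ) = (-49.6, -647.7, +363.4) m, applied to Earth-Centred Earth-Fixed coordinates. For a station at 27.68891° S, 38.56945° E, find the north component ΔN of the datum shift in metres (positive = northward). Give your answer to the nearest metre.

The local north axis is (−sin φ cos λ, −sin φ sin λ, cos φ), giving ΔN = -18.020 − 187.642 + 321.785 = 116.12 m.

ΔN = 116 m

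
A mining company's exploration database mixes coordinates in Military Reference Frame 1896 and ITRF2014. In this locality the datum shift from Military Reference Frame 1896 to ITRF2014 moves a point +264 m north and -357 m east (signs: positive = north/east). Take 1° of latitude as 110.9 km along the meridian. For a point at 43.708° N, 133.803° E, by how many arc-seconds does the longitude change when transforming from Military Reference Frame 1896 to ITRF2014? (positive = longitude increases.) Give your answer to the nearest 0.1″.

Δλ = -16.0″

At latitude 43.708°, cos φ = 0.722871.
1° of longitude at this latitude = 110.9 × cos φ = 80.17 km, so Δλ = -357.0 / 80166.4 = -0.0044532° = -16.032″.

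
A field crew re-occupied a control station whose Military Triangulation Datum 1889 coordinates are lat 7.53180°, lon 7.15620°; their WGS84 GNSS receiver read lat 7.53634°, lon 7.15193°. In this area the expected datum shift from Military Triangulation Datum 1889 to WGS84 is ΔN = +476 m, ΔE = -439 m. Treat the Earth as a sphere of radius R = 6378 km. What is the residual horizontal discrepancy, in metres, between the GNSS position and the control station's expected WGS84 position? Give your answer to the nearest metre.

Observed coordinate differences: Δφ = +0.00454°, Δλ = -0.00427°.
Converting to metres (1° lat = 111317 m, cos φ = 0.991372): observed ΔN = 505.4 m, observed ΔE = -471.2 m.
Subtracting the expected shift leaves a residual of 505.4 − (476) = 29.4 m north and -471.2 − (-439) = -32.2 m east.
Residual distance = √(29.4² + (-32.2)²) = 43.6 m.

44 m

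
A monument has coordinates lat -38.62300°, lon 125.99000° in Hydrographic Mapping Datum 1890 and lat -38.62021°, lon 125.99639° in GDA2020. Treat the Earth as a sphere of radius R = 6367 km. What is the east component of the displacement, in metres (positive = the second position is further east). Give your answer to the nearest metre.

Δφ = -38.62021° − -38.62300° = +0.00279°; Δλ = 125.99639° − 125.99000° = +0.00639°.
1° along a meridian = πR/180 = 111125 m.
ΔN = Δφ × 111125 = 310.0 m; ΔE = Δλ × 111125 × cos(-38.62300°) = +0.00639 × 111125 × 0.781270 = 554.8 m.

ΔE = 555 m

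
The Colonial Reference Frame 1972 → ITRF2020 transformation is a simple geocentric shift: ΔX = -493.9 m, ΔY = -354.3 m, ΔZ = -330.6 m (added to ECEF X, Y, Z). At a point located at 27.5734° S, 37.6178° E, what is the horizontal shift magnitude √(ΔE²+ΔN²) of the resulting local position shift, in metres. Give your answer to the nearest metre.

The local east axis at (φ, λ) is (−sin λ, cos λ, 0), so ΔE = −sin(37.6178°)·(-493.9) + cos(37.6178°)·(-354.3) = 20.83 m.
The local north axis is (−sin φ cos λ, −sin φ sin λ, cos φ), giving ΔN = -181.089 − 100.104 − 293.050 = -574.24 m.
Horizontal magnitude = √(ΔE² + ΔN²) = √(20.83² + (-574.24)²) = 574.62 m.

575 m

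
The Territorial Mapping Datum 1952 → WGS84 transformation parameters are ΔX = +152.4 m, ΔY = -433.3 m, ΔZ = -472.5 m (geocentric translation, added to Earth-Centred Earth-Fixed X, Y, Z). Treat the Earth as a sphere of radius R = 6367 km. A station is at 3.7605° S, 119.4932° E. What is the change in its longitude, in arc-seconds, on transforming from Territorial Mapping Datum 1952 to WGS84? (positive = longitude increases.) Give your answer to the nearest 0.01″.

sin φ = -0.065586, cos φ = 0.997847, sin λ = 0.870414, cos λ = -0.492320.
East component: ΔE = −sin λ·ΔX + cos λ·ΔY = −(0.870414)(152.4) + (-0.492320)(-433.3) = 80.67 m.
1° of latitude spans πR/180 = 111125 m; at latitude φ, 1° of longitude spans that × cos φ = 110885.9 m, so Δλ = 80.67 / 110885.9 × 3600 = 2.619″.

Δλ = 2.62″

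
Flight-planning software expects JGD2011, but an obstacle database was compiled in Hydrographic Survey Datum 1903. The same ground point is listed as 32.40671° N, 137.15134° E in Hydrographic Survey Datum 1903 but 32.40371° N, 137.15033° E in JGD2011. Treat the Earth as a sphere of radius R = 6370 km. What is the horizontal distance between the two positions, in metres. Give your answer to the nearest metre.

Δφ = 32.40371° − 32.40671° = -0.00300°; Δλ = 137.15033° − 137.15134° = -0.00101°.
1° along a meridian = πR/180 = 111177 m.
ΔN = Δφ × 111177 = -333.5 m; ΔE = Δλ × 111177 × cos(32.40671°) = -0.00101 × 111177 × 0.844265 = -94.8 m.
Distance = √(ΔE² + ΔN²) = √((-94.8)² + (-333.5)²) = 346.7 m.

347 m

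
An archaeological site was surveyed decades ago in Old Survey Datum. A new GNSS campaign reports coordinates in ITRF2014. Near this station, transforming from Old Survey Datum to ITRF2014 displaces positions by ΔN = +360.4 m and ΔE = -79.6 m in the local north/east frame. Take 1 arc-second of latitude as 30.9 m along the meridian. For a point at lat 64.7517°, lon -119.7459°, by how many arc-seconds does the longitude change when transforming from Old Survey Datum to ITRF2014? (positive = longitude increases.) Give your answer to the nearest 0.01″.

At latitude 64.7517°, cos φ = 0.426542.
1″ of longitude at this latitude = 30.90 × cos φ = 13.1801 m, so Δλ = -79.6 / 13.1801 = -6.039″.

Δλ = -6.04″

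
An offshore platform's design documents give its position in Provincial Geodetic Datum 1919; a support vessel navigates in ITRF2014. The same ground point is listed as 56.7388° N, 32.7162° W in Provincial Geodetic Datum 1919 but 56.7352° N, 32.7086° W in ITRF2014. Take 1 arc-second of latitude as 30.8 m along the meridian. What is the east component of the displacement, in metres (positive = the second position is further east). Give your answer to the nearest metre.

Δφ = 56.7352° − 56.7388° = -0.0036°; Δλ = -32.7086° − -32.7162° = +0.0076°.
1° of latitude = 3600 × 30.80 = 110880 m.
ΔN = Δφ × 110880 = -399.2 m; ΔE = Δλ × 110880 × cos(56.7388°) = +0.0076 × 110880 × 0.548457 = 462.2 m.

ΔE = 462 m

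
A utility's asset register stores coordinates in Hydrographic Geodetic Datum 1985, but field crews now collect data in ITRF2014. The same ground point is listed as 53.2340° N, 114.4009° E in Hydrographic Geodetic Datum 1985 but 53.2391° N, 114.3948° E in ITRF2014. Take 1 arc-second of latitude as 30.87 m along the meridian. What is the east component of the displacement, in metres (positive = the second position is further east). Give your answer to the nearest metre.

ΔE = -406 m

Δφ = 53.2391° − 53.2340° = +0.0051°; Δλ = 114.3948° − 114.4009° = -0.0061°.
1° of latitude = 3600 × 30.87 = 111132 m.
ΔN = Δφ × 111132 = 566.8 m; ΔE = Δλ × 111132 × cos(53.2340°) = -0.0061 × 111132 × 0.598548 = -405.8 m.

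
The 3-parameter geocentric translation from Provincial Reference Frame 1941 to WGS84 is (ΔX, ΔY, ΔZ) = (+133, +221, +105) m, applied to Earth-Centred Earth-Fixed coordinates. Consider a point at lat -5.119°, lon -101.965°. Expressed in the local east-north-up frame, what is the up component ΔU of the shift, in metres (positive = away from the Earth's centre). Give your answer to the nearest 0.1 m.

ΔU = -252.2 m

The local up (radial) axis is (cos φ cos λ, cos φ sin λ, sin φ), giving ΔU = -27.463 − 215.336 − 9.369 = -252.17 m.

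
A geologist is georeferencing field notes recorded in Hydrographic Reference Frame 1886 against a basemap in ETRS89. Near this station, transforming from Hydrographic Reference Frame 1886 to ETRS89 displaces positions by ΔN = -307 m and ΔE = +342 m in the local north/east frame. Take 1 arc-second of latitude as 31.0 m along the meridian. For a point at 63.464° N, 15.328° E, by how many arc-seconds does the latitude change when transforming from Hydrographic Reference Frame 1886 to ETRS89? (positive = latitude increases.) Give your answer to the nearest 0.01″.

1″ of latitude = 31.00 m, so Δφ = -307.0 / 31.00 = -9.903″.

Δφ = -9.90″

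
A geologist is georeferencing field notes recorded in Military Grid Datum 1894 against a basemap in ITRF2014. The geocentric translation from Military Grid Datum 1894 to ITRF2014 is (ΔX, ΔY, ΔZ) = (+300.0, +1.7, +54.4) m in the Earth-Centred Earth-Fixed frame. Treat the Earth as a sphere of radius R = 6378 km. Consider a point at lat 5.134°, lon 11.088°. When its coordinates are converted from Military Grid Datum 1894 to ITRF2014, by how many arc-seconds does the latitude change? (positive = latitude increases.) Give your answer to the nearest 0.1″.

Δφ = 0.9″

sin φ = 0.089485, cos φ = 0.995988, sin λ = 0.192316, cos λ = 0.981333.
North component: ΔN = −sin φ cos λ·ΔX − sin φ sin λ·ΔY + cos φ·ΔZ = −(0.089485)(0.981333)(300.0) − (0.089485)(0.192316)(1.7) + (0.995988)(54.4) = 27.81 m.
1° of latitude spans πR/180 = 111317 m, so Δφ = 27.81 / 111317 × 3600 = 0.899″.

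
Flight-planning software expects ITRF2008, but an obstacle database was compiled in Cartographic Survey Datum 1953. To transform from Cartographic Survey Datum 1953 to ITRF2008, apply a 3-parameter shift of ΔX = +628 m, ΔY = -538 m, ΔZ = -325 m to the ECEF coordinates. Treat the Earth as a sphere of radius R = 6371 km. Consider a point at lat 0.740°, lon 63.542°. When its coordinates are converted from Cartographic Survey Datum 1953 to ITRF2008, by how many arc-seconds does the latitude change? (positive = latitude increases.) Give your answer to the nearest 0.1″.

Δφ = -10.4″

sin φ = 0.012915, cos φ = 0.999917, sin λ = 0.895261, cos λ = 0.445542.
North component: ΔN = −sin φ cos λ·ΔX − sin φ sin λ·ΔY + cos φ·ΔZ = −(0.012915)(0.445542)(628) − (0.012915)(0.895261)(-538) + (0.999917)(-325) = -322.37 m.
1° of latitude spans πR/180 = 111195 m, so Δφ = -322.37 / 111195 × 3600 = -10.437″.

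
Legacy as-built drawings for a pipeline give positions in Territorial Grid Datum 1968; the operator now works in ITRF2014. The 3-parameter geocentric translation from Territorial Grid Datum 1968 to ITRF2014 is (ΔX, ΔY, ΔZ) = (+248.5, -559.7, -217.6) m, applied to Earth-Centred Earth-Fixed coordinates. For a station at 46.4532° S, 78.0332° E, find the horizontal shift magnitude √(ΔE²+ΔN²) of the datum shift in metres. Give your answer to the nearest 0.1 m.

At φ = -46.4532°, λ = 78.0332°: sin φ = -0.724812, cos φ = 0.688947, sin λ = 0.978268, cos λ = 0.207345.
ΔE = −sin λ·ΔX + cos λ·ΔY = −(0.978268)·(248.5) + (0.207345)·(-559.7) = -359.15 m.
ΔN = −sin φ cos λ·ΔX − sin φ sin λ·ΔY + cos φ·ΔZ = −(-0.724812)(0.207345)(248.5) − (-0.724812)(0.978268)(-559.7) + (0.688947)(-217.6) = -509.43 m.
Horizontal magnitude = √(ΔE² + ΔN²) = √((-359.15)² + (-509.43)²) = 623.30 m.

623.3 m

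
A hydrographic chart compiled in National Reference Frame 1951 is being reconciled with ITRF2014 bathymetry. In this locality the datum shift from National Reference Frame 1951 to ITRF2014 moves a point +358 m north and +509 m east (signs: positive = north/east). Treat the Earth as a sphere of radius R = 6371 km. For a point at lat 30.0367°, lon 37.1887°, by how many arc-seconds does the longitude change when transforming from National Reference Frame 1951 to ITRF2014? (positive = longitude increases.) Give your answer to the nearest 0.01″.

At latitude 30.0367°, cos φ = 0.865705.
One radian of longitude at latitude φ spans R cos φ, so Δλ = ΔE / (R cos φ) = 509.0 / (6371000 × 0.865705) = 9.2287e-05 rad = 19.036″.

Δλ = 19.04″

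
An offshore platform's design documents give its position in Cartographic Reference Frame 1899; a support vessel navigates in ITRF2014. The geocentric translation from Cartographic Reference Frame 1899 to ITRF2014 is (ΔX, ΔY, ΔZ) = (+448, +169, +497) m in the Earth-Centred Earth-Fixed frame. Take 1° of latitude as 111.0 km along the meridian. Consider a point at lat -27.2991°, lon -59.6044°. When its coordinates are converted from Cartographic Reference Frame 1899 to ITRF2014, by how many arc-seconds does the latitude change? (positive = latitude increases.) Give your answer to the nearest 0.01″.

sin φ = -0.458636, cos φ = 0.888624, sin λ = -0.862553, cos λ = 0.505968.
North component: ΔN = −sin φ cos λ·ΔX − sin φ sin λ·ΔY + cos φ·ΔZ = −(-0.458636)(0.505968)(448) − (-0.458636)(-0.862553)(169) + (0.888624)(497) = 478.75 m.
1° of latitude spans 111000 m, so Δφ = 478.75 / 111000 × 3600 = 15.527″.

Δφ = 15.53″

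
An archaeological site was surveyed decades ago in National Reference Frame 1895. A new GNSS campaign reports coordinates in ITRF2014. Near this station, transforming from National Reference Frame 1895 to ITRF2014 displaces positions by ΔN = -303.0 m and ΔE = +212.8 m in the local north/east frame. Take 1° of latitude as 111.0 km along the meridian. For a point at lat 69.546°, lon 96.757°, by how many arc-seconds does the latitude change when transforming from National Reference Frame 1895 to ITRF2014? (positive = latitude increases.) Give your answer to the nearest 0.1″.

1° of latitude = 111.0 km, so Δφ = -303.0 / 111000 = -0.0027297° = -9.827″.

Δφ = -9.8″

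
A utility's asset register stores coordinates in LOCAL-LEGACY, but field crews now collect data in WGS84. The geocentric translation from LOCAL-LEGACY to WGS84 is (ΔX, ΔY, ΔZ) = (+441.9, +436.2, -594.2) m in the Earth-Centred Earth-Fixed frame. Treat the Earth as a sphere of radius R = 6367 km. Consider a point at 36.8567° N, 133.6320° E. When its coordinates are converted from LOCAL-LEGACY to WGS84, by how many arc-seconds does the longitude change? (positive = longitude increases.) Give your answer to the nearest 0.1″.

Δλ = -25.1″

sin φ = 0.599816, cos φ = 0.800138, sin λ = 0.723787, cos λ = -0.690024.
East component: ΔE = −sin λ·ΔX + cos λ·ΔY = −(0.723787)(441.9) + (-0.690024)(436.2) = -620.83 m.
1° of latitude spans πR/180 = 111125 m; at latitude φ, 1° of longitude spans that × cos φ = 88915.4 m, so Δλ = -620.83 / 88915.4 × 3600 = -25.136″.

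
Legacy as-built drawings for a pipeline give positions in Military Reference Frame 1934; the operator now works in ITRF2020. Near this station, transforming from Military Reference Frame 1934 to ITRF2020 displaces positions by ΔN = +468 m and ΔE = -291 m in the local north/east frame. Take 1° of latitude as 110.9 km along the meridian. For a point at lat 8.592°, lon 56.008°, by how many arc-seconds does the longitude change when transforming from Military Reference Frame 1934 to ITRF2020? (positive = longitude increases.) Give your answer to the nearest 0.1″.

Δλ = -9.6″

At latitude 8.592°, cos φ = 0.988777.
1° of longitude at this latitude = 110.9 × cos φ = 109.66 km, so Δλ = -291.0 / 109655.4 = -0.0026538° = -9.554″.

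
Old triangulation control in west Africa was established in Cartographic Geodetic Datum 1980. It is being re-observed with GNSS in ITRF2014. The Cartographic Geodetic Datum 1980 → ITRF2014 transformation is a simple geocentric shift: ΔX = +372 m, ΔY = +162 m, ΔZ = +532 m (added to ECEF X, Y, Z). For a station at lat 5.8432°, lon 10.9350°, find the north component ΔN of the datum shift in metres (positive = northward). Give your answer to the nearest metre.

At φ = 5.8432°, λ = 10.9350°: sin φ = 0.101806, cos φ = 0.994804, sin λ = 0.189695, cos λ = 0.981843.
ΔN = −sin φ cos λ·ΔX − sin φ sin λ·ΔY + cos φ·ΔZ = −(0.101806)(0.981843)(372) − (0.101806)(0.189695)(162) + (0.994804)(532) = 488.92 m.

ΔN = 489 m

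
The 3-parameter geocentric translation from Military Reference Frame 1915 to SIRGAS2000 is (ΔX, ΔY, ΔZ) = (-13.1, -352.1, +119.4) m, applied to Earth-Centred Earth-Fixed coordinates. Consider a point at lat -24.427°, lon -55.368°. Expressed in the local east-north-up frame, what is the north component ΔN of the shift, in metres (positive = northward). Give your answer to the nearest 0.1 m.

ΔN = 225.4 m

The local north axis is (−sin φ cos λ, −sin φ sin λ, cos φ), giving ΔN = -3.079 + 119.807 + 108.712 = 225.44 m.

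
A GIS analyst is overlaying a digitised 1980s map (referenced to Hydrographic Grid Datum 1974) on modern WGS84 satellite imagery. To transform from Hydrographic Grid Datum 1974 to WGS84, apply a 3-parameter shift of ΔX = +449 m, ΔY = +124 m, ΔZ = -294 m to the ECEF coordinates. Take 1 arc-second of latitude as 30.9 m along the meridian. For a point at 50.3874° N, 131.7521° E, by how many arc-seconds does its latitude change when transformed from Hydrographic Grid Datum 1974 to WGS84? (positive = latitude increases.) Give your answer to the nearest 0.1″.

Δφ = -0.9″

sin φ = 0.770373, cos φ = 0.637593, sin λ = 0.746033, cos λ = -0.665909.
North component: ΔN = −sin φ cos λ·ΔX − sin φ sin λ·ΔY + cos φ·ΔZ = −(0.770373)(-0.665909)(449) − (0.770373)(0.746033)(124) + (0.637593)(-294) = -28.38 m.
1° of latitude spans 3600 × 30.90 = 111240 m, so Δφ = -28.38 / 111240 × 3600 = -0.919″.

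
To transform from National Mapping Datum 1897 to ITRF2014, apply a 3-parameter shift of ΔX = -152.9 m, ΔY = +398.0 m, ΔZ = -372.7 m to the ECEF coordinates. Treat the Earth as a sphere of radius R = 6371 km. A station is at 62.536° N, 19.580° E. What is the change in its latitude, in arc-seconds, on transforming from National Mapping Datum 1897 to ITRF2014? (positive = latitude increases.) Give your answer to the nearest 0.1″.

Δφ = -5.3″

sin φ = 0.887301, cos φ = 0.461191, sin λ = 0.335123, cos λ = 0.942174.
North component: ΔN = −sin φ cos λ·ΔX − sin φ sin λ·ΔY + cos φ·ΔZ = −(0.887301)(0.942174)(-152.9) − (0.887301)(0.335123)(398.0) + (0.461191)(-372.7) = -162.41 m.
1° of latitude spans πR/180 = 111195 m, so Δφ = -162.41 / 111195 × 3600 = -5.258″.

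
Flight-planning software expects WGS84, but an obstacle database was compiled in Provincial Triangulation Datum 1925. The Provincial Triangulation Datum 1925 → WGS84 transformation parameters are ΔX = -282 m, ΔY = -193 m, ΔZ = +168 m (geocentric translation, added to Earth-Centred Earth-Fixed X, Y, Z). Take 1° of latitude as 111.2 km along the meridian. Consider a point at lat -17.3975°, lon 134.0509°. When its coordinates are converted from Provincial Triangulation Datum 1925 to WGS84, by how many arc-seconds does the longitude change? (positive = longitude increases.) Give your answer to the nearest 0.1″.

sin φ = -0.298999, cos φ = 0.954253, sin λ = 0.718722, cos λ = -0.695297.
East component: ΔE = −sin λ·ΔX + cos λ·ΔY = −(0.718722)(-282) + (-0.695297)(-193) = 336.87 m.
1° of latitude spans 111200 m; at latitude φ, 1° of longitude spans that × cos φ = 106113.0 m, so Δλ = 336.87 / 106113.0 × 3600 = 11.429″.

Δλ = 11.4″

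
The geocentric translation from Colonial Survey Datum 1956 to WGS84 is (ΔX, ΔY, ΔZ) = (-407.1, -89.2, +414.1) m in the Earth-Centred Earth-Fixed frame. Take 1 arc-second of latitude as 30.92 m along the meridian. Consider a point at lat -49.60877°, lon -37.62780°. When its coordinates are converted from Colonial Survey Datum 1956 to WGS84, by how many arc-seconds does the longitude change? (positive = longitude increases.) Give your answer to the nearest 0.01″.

Δλ = -15.93″

sin φ = -0.761638, cos φ = 0.648003, sin λ = -0.610530, cos λ = 0.791994.
East component: ΔE = −sin λ·ΔX + cos λ·ΔY = −(-0.610530)(-407.1) + (0.791994)(-89.2) = -319.19 m.
1° of latitude spans 3600 × 30.92 = 111312 m; at latitude φ, 1° of longitude spans that × cos φ = 72130.5 m, so Δλ = -319.19 / 72130.5 × 3600 = -15.931″.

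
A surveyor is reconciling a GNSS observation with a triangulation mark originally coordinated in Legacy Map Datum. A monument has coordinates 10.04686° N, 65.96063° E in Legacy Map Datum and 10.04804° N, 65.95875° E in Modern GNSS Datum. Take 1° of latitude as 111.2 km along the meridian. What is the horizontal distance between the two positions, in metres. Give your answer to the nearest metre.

244 m

Δφ = 10.04804° − 10.04686° = +0.00118°; Δλ = 65.95875° − 65.96063° = -0.00188°.
ΔN = Δφ × 111200 = 131.2 m; ΔE = Δλ × 111200 × cos(10.04686°) = -0.00188 × 111200 × 0.984665 = -205.9 m.
Distance = √(ΔE² + ΔN²) = √((-205.9)² + 131.2²) = 244.1 m.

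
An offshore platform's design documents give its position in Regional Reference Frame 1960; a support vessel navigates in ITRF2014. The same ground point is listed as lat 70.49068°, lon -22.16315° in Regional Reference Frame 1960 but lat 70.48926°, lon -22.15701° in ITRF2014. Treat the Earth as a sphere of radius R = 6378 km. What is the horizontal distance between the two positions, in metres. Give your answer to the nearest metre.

278 m

Δφ = 70.48926° − 70.49068° = -0.00142°; Δλ = -22.15701° − -22.16315° = +0.00614°.
1° along a meridian = πR/180 = 111317 m.
ΔN = Δφ × 111317 = -158.1 m; ΔE = Δλ × 111317 × cos(70.49068°) = +0.00614 × 111317 × 0.333960 = 228.3 m.
Distance = √(ΔE² + ΔN²) = √(228.3² + (-158.1)²) = 277.6 m.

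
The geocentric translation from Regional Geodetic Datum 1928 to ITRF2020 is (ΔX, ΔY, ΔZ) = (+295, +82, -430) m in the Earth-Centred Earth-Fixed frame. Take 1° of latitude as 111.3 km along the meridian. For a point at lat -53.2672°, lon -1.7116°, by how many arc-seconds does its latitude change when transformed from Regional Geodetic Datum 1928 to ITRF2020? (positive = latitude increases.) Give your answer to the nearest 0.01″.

sin φ = -0.801433, cos φ = 0.598084, sin λ = -0.029869, cos λ = 0.999554.
North component: ΔN = −sin φ cos λ·ΔX − sin φ sin λ·ΔY + cos φ·ΔZ = −(-0.801433)(0.999554)(295) − (-0.801433)(-0.029869)(82) + (0.598084)(-430) = -22.82 m.
1° of latitude spans 111300 m, so Δφ = -22.82 / 111300 × 3600 = -0.738″.

Δφ = -0.74″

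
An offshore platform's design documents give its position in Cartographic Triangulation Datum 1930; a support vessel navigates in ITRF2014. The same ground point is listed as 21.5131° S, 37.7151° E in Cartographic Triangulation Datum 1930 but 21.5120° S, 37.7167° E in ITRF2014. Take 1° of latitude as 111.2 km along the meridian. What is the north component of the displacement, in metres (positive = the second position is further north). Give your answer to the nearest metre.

ΔN = 122 m

Δφ = -21.5120° − -21.5131° = +0.0011°; Δλ = 37.7167° − 37.7151° = +0.0016°.
ΔN = Δφ × 111200 = 122.3 m; ΔE = Δλ × 111200 × cos(-21.5131°) = +0.0016 × 111200 × 0.930334 = 165.5 m.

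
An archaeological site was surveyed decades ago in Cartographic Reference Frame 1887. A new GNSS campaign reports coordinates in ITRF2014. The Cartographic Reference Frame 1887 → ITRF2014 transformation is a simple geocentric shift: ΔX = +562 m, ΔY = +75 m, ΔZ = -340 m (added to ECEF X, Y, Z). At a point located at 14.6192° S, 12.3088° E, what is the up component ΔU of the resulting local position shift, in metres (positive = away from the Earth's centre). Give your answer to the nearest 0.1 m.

The local up (radial) axis is (cos φ cos λ, cos φ sin λ, sin φ), giving ΔU = 531.305 + 15.471 + 85.814 = 632.59 m.

ΔU = 632.6 m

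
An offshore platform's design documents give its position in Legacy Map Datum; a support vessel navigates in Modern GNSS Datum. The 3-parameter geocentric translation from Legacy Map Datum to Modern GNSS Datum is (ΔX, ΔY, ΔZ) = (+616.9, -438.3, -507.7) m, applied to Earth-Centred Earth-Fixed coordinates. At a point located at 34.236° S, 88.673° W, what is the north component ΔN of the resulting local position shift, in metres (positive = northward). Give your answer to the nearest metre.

The local north axis is (−sin φ cos λ, −sin φ sin λ, cos φ), giving ΔN = 8.038 + 246.523 − 419.729 = -165.17 m.

ΔN = -165 m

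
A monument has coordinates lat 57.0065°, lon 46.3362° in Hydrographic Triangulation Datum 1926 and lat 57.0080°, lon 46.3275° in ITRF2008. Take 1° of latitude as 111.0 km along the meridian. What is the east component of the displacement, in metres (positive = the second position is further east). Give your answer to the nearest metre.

Δφ = 57.0080° − 57.0065° = +0.0015°; Δλ = 46.3275° − 46.3362° = -0.0087°.
ΔN = Δφ × 111000 = 166.5 m; ΔE = Δλ × 111000 × cos(57.0065°) = -0.0087 × 111000 × 0.544544 = -525.9 m.

ΔE = -526 m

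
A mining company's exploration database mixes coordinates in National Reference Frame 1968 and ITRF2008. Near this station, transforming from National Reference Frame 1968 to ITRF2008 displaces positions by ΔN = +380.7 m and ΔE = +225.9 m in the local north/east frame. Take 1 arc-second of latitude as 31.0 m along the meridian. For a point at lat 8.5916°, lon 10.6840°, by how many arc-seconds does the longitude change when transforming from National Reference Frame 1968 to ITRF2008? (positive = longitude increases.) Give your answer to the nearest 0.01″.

At latitude 8.5916°, cos φ = 0.988778.
1″ of longitude at this latitude = 31.00 × cos φ = 30.6521 m, so Δλ = 225.9 / 30.6521 = 7.370″.

Δλ = 7.37″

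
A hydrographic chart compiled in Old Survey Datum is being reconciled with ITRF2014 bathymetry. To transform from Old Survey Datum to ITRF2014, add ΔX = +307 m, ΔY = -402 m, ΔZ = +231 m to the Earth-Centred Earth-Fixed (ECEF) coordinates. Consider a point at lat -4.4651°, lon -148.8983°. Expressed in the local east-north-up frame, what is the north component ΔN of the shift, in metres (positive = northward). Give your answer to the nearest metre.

ΔN = 226 m

At φ = -4.4651°, λ = -148.8983°: sin φ = -0.077852, cos φ = 0.996965, sin λ = -0.516559, cos λ = -0.856252.
ΔN = −sin φ cos λ·ΔX − sin φ sin λ·ΔY + cos φ·ΔZ = −(-0.077852)(-0.856252)(307) − (-0.077852)(-0.516559)(-402) + (0.996965)(231) = 226.00 m.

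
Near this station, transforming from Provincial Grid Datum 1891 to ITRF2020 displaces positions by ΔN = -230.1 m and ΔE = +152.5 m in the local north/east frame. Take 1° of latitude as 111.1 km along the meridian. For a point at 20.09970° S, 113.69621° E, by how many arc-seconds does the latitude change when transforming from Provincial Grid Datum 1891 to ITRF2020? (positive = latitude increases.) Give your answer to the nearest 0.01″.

1° of latitude = 111.1 km, so Δφ = -230.1 / 111100 = -0.0020711° = -7.456″.

Δφ = -7.46″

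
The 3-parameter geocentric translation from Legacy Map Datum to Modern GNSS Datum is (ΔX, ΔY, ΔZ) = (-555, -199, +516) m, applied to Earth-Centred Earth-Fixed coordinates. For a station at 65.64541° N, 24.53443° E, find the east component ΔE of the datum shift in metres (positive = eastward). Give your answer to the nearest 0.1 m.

ΔE = 49.4 m

The local east axis at (φ, λ) is (−sin λ, cos λ, 0), so ΔE = −sin(24.53443°)·(-555) + cos(24.53443°)·(-199) = 49.43 m.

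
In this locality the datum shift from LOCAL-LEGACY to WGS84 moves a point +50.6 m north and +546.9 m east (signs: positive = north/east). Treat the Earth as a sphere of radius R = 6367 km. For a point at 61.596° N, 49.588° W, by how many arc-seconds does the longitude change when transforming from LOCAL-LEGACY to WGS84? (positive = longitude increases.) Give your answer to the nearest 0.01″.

At latitude 61.596°, cos φ = 0.475686.
One radian of longitude at latitude φ spans R cos φ, so Δλ = ΔE / (R cos φ) = 546.9 / (6367000 × 0.475686) = 1.8057e-04 rad = 37.246″.

Δλ = 37.25″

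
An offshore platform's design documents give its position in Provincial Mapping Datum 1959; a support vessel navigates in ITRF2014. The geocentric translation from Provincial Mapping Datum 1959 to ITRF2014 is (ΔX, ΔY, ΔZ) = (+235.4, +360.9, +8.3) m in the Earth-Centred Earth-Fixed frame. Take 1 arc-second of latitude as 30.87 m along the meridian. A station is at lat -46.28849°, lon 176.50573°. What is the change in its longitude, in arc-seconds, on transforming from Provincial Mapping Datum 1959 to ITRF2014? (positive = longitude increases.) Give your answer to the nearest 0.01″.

sin φ = -0.722828, cos φ = 0.691028, sin λ = 0.060949, cos λ = -0.998141.
East component: ΔE = −sin λ·ΔX + cos λ·ΔY = −(0.060949)(235.4) + (-0.998141)(360.9) = -374.58 m.
1° of latitude spans 3600 × 30.87 = 111132 m; at latitude φ, 1° of longitude spans that × cos φ = 76795.3 m, so Δλ = -374.58 / 76795.3 × 3600 = -17.559″.

Δλ = -17.56″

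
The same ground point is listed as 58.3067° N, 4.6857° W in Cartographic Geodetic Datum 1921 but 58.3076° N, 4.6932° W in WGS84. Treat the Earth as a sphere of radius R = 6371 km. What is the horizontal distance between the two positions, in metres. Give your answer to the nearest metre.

449 m

Δφ = 58.3076° − 58.3067° = +0.0009°; Δλ = -4.6932° − -4.6857° = -0.0075°.
1° along a meridian = πR/180 = 111195 m.
ΔN = Δφ × 111195 = 100.1 m; ΔE = Δλ × 111195 × cos(58.3067°) = -0.0075 × 111195 × 0.525372 = -438.1 m.
Distance = √(ΔE² + ΔN²) = √((-438.1)² + 100.1²) = 449.4 m.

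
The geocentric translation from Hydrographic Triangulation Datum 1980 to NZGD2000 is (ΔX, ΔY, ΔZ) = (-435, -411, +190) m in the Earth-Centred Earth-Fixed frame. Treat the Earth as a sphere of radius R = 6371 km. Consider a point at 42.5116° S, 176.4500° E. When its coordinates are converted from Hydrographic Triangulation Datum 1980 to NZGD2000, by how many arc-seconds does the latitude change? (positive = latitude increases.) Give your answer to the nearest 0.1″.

Δφ = 13.5″

sin φ = -0.675739, cos φ = 0.737141, sin λ = 0.061920, cos λ = -0.998081.
North component: ΔN = −sin φ cos λ·ΔX − sin φ sin λ·ΔY + cos φ·ΔZ = −(-0.675739)(-0.998081)(-435) − (-0.675739)(0.061920)(-411) + (0.737141)(190) = 416.24 m.
1° of latitude spans πR/180 = 111195 m, so Δφ = 416.24 / 111195 × 3600 = 13.476″.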